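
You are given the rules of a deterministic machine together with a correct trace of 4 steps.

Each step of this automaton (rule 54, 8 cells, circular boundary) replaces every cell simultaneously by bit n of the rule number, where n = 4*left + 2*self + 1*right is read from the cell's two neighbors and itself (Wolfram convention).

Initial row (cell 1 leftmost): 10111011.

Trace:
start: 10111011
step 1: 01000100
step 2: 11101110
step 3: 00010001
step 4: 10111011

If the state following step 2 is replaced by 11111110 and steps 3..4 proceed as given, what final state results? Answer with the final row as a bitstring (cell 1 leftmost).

10000011

state after step 2 := 11111110
step 3: 00000001
step 4: 10000011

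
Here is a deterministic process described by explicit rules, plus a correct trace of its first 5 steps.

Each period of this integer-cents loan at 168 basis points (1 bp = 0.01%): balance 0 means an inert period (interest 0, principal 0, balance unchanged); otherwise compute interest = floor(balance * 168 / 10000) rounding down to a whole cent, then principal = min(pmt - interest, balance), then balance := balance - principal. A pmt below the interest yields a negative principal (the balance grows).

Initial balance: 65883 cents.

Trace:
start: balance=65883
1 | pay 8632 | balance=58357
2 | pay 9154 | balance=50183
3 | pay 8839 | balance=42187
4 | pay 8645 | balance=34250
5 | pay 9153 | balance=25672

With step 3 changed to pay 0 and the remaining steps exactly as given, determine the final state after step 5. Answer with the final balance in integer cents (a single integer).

34811

(re-executing from step 3 with the substitution; state before step 3: balance=50183)
3 | pay 0 | balance=51026
4 | pay 8645 | balance=43238
5 | pay 9153 | balance=34811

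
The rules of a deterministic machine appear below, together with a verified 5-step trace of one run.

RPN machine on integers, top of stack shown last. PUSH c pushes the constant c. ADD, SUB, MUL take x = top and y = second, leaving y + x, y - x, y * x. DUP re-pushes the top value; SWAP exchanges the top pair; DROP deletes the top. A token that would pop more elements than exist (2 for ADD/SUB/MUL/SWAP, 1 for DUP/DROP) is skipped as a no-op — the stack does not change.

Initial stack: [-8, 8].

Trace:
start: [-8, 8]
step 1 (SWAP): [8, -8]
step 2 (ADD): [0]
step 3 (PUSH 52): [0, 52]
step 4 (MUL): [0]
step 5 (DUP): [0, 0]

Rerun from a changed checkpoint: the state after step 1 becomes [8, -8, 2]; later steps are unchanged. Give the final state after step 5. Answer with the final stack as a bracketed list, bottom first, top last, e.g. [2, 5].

[8, -312, -312]

state after step 1 := [8, -8, 2]
step 2 (ADD): [8, -6]
step 3 (PUSH 52): [8, -6, 52]
step 4 (MUL): [8, -312]
step 5 (DUP): [8, -312, -312]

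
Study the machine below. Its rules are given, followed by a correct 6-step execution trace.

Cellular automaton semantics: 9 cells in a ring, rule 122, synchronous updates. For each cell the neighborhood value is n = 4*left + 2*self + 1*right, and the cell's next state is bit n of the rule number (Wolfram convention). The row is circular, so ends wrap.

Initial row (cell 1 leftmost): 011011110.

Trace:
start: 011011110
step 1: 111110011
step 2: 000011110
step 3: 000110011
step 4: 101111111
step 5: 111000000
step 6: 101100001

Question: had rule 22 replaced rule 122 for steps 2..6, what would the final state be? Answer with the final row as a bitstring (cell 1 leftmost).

101100001

(re-executing steps 2..6 under rule 22; state before step 2: 111110011)
step 2: 000001100
step 3: 000010010
step 4: 000111111
step 5: 101000000
step 6: 101100001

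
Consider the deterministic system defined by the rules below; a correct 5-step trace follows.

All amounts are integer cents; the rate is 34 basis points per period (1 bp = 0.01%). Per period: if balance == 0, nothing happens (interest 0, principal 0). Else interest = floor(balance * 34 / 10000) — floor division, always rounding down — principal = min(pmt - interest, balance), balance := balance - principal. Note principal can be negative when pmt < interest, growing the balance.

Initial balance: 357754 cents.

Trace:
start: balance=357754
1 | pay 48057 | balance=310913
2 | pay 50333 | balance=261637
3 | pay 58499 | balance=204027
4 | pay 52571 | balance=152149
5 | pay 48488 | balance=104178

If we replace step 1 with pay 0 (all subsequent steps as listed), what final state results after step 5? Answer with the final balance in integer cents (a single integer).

(re-executing from step 1 with the substitution; state before step 1: balance=357754)
1 | pay 0 | balance=358970
2 | pay 50333 | balance=309857
3 | pay 58499 | balance=252411
4 | pay 52571 | balance=200698
5 | pay 48488 | balance=152892

152892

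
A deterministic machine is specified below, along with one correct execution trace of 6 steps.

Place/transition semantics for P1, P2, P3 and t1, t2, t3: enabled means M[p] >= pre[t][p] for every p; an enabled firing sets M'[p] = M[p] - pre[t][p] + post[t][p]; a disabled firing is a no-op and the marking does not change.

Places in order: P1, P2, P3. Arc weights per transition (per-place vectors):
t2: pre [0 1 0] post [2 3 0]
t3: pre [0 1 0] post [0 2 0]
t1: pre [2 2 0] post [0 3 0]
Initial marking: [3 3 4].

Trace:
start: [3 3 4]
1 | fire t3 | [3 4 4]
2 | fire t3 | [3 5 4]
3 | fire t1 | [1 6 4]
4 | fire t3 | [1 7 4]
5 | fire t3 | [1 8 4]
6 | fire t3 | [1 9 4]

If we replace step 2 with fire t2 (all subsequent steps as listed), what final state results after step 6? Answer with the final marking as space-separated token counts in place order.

(re-executing from step 2 with the substitution; state before step 2: [3 4 4])
2 | fire t2 | [5 6 4]
3 | fire t1 | [3 7 4]
4 | fire t3 | [3 8 4]
5 | fire t3 | [3 9 4]
6 | fire t3 | [3 10 4]

3 10 4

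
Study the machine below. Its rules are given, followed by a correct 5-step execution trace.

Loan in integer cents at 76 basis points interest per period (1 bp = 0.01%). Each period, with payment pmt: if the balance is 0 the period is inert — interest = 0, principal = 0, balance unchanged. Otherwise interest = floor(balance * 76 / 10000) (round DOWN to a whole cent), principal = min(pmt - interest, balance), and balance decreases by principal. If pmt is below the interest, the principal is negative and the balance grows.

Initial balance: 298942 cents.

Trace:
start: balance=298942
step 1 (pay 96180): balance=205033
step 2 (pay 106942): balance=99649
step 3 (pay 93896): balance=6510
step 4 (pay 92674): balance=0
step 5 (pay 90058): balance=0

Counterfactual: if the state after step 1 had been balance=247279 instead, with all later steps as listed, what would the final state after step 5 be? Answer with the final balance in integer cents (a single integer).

state after step 1 := balance=247279
step 2 (pay 106942): balance=142216
step 3 (pay 93896): balance=49400
step 4 (pay 92674): balance=0
step 5 (pay 90058): balance=0

0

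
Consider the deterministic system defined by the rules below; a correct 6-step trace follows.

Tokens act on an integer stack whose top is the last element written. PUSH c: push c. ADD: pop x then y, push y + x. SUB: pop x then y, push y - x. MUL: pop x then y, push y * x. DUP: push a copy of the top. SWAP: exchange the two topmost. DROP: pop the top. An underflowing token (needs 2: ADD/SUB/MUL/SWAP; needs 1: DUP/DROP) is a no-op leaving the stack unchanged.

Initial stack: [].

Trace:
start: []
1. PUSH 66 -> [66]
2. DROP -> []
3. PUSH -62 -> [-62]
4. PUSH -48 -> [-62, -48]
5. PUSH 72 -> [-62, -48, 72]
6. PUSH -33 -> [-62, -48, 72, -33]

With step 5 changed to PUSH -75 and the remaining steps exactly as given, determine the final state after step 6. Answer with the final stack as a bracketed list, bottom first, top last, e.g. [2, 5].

(re-executing from step 5 with the substitution; state before step 5: [-62, -48])
5. PUSH -75 -> [-62, -48, -75]
6. PUSH -33 -> [-62, -48, -75, -33]

[-62, -48, -75, -33]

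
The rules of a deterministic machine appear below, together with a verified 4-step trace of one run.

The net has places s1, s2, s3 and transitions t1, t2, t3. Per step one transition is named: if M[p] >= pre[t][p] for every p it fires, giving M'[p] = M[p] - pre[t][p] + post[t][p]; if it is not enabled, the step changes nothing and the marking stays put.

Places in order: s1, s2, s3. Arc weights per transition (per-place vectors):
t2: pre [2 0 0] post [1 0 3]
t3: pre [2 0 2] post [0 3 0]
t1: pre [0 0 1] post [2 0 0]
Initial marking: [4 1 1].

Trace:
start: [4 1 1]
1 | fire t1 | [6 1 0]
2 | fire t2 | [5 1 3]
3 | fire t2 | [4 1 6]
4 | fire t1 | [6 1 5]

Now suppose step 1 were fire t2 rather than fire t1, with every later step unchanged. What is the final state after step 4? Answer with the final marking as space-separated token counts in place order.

(re-executing from step 1 with the substitution; state before step 1: [4 1 1])
1 | fire t2 | [3 1 4]
2 | fire t2 | [2 1 7]
3 | fire t2 | [1 1 10]
4 | fire t1 | [3 1 9]

3 1 9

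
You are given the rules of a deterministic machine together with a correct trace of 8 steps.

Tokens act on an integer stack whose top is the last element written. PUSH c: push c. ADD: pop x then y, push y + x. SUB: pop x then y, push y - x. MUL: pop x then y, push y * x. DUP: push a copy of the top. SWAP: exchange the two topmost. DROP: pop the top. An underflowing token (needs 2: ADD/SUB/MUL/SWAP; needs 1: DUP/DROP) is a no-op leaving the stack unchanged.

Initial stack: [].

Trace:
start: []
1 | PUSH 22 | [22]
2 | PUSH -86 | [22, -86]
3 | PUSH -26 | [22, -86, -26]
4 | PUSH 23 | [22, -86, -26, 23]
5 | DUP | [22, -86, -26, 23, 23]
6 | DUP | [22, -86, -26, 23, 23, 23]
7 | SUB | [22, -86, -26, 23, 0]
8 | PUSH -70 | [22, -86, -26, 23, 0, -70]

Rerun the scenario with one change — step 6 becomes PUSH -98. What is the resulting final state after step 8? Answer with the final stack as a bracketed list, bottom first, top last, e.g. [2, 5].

(re-executing from step 6 with the substitution; state before step 6: [22, -86, -26, 23, 23])
6 | PUSH -98 | [22, -86, -26, 23, 23, -98]
7 | SUB | [22, -86, -26, 23, 121]
8 | PUSH -70 | [22, -86, -26, 23, 121, -70]

[22, -86, -26, 23, 121, -70]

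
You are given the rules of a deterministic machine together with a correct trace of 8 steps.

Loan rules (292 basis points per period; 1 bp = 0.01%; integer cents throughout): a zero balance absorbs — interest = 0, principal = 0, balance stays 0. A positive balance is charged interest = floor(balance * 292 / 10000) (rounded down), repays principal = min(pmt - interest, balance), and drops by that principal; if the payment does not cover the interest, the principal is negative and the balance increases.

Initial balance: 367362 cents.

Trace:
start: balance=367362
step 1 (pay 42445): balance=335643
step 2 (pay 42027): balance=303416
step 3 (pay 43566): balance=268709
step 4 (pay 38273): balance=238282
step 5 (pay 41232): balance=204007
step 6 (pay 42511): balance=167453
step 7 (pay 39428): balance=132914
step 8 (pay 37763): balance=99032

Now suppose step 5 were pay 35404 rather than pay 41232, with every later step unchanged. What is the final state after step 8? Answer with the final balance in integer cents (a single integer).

(re-executing from step 5 with the substitution; state before step 5: balance=238282)
step 5 (pay 35404): balance=209835
step 6 (pay 42511): balance=173451
step 7 (pay 39428): balance=139087
step 8 (pay 37763): balance=105385

105385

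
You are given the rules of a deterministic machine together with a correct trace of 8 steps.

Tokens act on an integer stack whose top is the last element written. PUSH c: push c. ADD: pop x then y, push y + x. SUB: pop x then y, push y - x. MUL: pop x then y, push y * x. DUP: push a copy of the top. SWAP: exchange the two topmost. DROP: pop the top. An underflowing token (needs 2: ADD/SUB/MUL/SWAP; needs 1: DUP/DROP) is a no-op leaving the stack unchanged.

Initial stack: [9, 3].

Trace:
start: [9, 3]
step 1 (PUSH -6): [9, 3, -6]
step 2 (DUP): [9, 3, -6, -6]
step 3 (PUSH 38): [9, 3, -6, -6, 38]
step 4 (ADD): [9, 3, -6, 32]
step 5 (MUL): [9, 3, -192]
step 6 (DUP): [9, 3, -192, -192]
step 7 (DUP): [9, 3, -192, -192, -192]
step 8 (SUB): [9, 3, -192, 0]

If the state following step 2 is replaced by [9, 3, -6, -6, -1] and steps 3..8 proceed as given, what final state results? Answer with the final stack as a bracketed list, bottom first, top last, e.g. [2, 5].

[9, 3, -6, -222, 0]

state after step 2 := [9, 3, -6, -6, -1]
step 3 (PUSH 38): [9, 3, -6, -6, -1, 38]
step 4 (ADD): [9, 3, -6, -6, 37]
step 5 (MUL): [9, 3, -6, -222]
step 6 (DUP): [9, 3, -6, -222, -222]
step 7 (DUP): [9, 3, -6, -222, -222, -222]
step 8 (SUB): [9, 3, -6, -222, 0]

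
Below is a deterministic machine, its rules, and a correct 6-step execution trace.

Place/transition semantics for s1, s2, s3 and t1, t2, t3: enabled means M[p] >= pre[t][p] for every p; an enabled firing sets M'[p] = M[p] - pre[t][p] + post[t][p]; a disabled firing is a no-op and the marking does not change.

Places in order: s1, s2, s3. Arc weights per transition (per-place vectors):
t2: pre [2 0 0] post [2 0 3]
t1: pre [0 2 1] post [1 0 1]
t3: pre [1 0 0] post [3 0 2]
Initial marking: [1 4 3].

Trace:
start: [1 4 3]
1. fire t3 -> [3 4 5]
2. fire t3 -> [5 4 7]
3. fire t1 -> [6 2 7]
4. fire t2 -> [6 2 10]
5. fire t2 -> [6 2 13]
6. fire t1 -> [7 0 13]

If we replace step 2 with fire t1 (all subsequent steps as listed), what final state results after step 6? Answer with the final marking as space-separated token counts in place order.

(re-executing from step 2 with the substitution; state before step 2: [3 4 5])
2. fire t1 -> [4 2 5]
3. fire t1 -> [5 0 5]
4. fire t2 -> [5 0 8]
5. fire t2 -> [5 0 11]
6. fire t1 -> [5 0 11]

5 0 11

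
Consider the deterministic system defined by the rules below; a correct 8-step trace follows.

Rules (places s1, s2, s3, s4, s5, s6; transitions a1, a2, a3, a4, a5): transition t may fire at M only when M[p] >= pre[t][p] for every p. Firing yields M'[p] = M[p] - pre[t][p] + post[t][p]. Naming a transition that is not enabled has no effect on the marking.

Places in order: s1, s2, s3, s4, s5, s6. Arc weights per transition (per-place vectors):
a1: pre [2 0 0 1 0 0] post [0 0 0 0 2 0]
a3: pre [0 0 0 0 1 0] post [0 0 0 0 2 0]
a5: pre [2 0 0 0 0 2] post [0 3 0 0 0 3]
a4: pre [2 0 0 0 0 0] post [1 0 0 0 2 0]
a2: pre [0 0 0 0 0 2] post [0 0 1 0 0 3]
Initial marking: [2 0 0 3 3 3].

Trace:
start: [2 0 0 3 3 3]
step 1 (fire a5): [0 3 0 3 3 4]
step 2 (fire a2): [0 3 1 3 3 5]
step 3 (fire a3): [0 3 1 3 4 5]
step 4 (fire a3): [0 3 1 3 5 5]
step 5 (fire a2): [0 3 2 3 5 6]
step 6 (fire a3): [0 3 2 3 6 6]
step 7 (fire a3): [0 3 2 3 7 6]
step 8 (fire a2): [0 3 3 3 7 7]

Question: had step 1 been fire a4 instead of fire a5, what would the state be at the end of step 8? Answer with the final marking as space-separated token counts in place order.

(re-executing from step 1 with the substitution; state before step 1: [2 0 0 3 3 3])
step 1 (fire a4): [1 0 0 3 5 3]
step 2 (fire a2): [1 0 1 3 5 4]
step 3 (fire a3): [1 0 1 3 6 4]
step 4 (fire a3): [1 0 1 3 7 4]
step 5 (fire a2): [1 0 2 3 7 5]
step 6 (fire a3): [1 0 2 3 8 5]
step 7 (fire a3): [1 0 2 3 9 5]
step 8 (fire a2): [1 0 3 3 9 6]

1 0 3 3 9 6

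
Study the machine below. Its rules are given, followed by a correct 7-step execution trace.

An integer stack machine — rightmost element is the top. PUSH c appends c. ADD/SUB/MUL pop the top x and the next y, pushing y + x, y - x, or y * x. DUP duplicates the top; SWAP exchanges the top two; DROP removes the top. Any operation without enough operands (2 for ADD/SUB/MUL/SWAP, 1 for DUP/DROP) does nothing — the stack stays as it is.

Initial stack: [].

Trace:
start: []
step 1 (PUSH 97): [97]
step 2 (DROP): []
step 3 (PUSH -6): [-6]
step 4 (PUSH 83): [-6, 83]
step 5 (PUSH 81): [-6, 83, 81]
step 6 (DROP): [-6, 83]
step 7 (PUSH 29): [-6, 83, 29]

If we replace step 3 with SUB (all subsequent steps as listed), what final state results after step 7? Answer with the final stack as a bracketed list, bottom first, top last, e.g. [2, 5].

(re-executing from step 3 with the substitution; state before step 3: [])
step 3 (SUB): []
step 4 (PUSH 83): [83]
step 5 (PUSH 81): [83, 81]
step 6 (DROP): [83]
step 7 (PUSH 29): [83, 29]

[83, 29]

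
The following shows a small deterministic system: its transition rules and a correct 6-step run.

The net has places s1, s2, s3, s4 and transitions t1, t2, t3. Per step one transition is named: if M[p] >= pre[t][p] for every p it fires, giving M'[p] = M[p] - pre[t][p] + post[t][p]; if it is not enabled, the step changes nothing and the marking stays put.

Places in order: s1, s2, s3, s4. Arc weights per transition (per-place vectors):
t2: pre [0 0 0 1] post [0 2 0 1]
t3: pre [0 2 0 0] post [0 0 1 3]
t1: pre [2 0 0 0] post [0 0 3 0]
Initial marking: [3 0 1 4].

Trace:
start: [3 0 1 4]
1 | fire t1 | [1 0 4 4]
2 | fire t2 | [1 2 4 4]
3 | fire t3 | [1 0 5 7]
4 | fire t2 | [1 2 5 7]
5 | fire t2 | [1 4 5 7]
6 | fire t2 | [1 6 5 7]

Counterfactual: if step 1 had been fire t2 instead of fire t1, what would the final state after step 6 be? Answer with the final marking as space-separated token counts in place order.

(re-executing from step 1 with the substitution; state before step 1: [3 0 1 4])
1 | fire t2 | [3 2 1 4]
2 | fire t2 | [3 4 1 4]
3 | fire t3 | [3 2 2 7]
4 | fire t2 | [3 4 2 7]
5 | fire t2 | [3 6 2 7]
6 | fire t2 | [3 8 2 7]

3 8 2 7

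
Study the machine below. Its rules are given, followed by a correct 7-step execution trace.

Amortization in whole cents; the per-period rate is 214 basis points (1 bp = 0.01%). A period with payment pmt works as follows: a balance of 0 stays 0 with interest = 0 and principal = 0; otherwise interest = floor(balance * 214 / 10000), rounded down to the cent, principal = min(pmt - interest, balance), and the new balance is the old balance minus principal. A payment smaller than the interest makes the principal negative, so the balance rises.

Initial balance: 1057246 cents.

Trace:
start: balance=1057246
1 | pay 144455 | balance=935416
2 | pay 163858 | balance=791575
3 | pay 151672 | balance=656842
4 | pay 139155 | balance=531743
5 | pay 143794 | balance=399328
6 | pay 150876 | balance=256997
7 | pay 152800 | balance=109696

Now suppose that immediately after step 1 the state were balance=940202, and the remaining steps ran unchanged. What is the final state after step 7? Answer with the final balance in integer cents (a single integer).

state after step 1 := balance=940202
2 | pay 163858 | balance=796464
3 | pay 151672 | balance=661836
4 | pay 139155 | balance=536844
5 | pay 143794 | balance=404538
6 | pay 150876 | balance=262319
7 | pay 152800 | balance=115132

115132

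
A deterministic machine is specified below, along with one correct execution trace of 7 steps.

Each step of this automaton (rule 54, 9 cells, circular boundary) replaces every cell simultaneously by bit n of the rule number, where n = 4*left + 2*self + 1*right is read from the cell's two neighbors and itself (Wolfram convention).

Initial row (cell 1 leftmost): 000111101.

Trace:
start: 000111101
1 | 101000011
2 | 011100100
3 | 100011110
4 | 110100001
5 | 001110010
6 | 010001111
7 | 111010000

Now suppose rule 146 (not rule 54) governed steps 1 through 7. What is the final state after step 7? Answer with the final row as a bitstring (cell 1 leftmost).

101101000

(re-executing steps 1..7 under rule 146; state before step 1: 000111101)
1 | 101011000
2 | 000000101
3 | 100001000
4 | 010010101
5 | 001100000
6 | 010010000
7 | 101101000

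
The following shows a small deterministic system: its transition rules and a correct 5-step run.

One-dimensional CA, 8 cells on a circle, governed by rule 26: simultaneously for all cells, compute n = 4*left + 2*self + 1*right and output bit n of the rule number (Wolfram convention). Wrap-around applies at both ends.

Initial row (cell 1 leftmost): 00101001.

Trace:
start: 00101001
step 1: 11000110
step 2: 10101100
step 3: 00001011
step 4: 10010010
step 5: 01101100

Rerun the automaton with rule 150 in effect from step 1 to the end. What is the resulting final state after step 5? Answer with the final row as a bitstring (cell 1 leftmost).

(re-executing steps 1..5 under rule 150; state before step 1: 00101001)
step 1: 11101111
step 2: 11000111
step 3: 10101011
step 4: 00101001
step 5: 11101111

11101111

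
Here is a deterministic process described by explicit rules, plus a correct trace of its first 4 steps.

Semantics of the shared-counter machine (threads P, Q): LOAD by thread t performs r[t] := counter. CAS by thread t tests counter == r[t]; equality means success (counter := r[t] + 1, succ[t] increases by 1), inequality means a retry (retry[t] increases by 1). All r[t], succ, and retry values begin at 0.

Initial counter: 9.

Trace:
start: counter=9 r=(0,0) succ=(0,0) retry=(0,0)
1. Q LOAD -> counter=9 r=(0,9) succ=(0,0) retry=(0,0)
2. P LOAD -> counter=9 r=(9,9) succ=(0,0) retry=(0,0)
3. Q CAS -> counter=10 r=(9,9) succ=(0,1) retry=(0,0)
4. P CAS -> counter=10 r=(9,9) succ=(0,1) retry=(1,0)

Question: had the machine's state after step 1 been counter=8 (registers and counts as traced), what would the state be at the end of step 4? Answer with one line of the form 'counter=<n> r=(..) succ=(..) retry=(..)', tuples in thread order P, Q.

state after step 1 := counter=8 r=(0,9) succ=(0,0) retry=(0,0)
2. P LOAD -> counter=8 r=(8,9) succ=(0,0) retry=(0,0)
3. Q CAS -> counter=8 r=(8,9) succ=(0,0) retry=(0,1)
4. P CAS -> counter=9 r=(8,9) succ=(1,0) retry=(0,1)

counter=9 r=(8,9) succ=(1,0) retry=(0,1)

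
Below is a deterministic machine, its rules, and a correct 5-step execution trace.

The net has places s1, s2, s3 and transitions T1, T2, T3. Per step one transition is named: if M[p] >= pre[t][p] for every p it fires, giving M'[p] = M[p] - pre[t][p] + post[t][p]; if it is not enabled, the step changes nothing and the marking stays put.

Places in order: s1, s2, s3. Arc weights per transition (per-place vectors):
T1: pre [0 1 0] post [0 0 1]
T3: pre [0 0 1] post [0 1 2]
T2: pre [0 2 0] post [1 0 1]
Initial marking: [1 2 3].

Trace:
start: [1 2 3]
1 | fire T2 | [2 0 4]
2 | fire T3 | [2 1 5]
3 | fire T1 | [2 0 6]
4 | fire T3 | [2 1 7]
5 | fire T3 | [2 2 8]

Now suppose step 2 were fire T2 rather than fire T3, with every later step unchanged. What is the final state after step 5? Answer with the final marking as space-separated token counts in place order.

2 2 6

(re-executing from step 2 with the substitution; state before step 2: [2 0 4])
2 | fire T2 | [2 0 4]
3 | fire T1 | [2 0 4]
4 | fire T3 | [2 1 5]
5 | fire T3 | [2 2 6]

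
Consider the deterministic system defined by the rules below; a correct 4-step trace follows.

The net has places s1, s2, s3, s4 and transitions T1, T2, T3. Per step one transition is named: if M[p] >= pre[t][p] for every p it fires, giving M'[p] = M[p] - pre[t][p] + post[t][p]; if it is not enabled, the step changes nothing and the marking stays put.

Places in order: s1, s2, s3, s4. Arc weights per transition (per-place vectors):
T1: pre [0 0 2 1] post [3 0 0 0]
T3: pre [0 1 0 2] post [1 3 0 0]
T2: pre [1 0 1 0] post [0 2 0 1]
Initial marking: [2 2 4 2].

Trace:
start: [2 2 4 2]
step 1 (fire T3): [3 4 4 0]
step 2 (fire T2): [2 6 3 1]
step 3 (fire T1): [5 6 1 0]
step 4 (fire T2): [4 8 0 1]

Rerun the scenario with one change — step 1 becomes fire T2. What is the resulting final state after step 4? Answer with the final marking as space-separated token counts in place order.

3 6 0 3

(re-executing from step 1 with the substitution; state before step 1: [2 2 4 2])
step 1 (fire T2): [1 4 3 3]
step 2 (fire T2): [0 6 2 4]
step 3 (fire T1): [3 6 0 3]
step 4 (fire T2): [3 6 0 3]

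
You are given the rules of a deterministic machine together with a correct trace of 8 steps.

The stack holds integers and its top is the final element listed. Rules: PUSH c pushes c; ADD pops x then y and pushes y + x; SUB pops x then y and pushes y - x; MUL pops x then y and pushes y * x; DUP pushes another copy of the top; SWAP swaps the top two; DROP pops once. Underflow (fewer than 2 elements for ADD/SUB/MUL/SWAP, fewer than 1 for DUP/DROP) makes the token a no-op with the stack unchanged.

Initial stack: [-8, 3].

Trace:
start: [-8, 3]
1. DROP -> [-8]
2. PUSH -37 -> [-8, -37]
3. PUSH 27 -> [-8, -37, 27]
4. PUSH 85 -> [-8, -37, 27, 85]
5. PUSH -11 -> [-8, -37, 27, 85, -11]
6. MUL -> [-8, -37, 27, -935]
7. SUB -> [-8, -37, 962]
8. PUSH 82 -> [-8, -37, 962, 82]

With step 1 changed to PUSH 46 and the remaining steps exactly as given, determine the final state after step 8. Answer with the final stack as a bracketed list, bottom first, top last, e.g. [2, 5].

(re-executing from step 1 with the substitution; state before step 1: [-8, 3])
1. PUSH 46 -> [-8, 3, 46]
2. PUSH -37 -> [-8, 3, 46, -37]
3. PUSH 27 -> [-8, 3, 46, -37, 27]
4. PUSH 85 -> [-8, 3, 46, -37, 27, 85]
5. PUSH -11 -> [-8, 3, 46, -37, 27, 85, -11]
6. MUL -> [-8, 3, 46, -37, 27, -935]
7. SUB -> [-8, 3, 46, -37, 962]
8. PUSH 82 -> [-8, 3, 46, -37, 962, 82]

[-8, 3, 46, -37, 962, 82]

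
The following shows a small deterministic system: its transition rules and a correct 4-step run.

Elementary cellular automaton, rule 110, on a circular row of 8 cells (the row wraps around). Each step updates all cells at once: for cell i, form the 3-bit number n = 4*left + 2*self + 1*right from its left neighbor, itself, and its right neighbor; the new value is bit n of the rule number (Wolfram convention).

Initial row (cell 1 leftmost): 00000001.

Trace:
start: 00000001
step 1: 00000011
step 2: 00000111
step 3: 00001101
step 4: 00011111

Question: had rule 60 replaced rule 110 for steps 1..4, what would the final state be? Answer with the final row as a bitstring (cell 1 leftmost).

(re-executing steps 1..4 under rule 60; state before step 1: 00000001)
step 1: 10000001
step 2: 01000001
step 3: 11100001
step 4: 00010001

00010001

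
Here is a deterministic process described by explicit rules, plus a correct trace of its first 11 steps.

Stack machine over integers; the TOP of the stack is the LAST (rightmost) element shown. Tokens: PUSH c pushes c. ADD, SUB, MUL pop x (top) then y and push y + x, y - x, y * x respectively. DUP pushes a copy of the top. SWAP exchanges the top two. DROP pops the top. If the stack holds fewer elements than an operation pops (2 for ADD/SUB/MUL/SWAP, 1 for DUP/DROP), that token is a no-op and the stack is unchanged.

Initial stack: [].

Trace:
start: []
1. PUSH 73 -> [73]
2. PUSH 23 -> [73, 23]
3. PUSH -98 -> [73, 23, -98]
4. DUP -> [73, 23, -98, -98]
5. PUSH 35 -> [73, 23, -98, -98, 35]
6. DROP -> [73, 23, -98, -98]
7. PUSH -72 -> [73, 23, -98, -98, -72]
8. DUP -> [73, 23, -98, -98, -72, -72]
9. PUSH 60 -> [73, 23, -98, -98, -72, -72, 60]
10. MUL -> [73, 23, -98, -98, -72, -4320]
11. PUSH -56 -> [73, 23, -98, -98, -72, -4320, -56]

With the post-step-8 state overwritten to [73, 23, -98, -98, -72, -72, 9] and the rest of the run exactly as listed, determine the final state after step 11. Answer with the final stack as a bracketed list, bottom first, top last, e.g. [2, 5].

state after step 8 := [73, 23, -98, -98, -72, -72, 9]
9. PUSH 60 -> [73, 23, -98, -98, -72, -72, 9, 60]
10. MUL -> [73, 23, -98, -98, -72, -72, 540]
11. PUSH -56 -> [73, 23, -98, -98, -72, -72, 540, -56]

[73, 23, -98, -98, -72, -72, 540, -56]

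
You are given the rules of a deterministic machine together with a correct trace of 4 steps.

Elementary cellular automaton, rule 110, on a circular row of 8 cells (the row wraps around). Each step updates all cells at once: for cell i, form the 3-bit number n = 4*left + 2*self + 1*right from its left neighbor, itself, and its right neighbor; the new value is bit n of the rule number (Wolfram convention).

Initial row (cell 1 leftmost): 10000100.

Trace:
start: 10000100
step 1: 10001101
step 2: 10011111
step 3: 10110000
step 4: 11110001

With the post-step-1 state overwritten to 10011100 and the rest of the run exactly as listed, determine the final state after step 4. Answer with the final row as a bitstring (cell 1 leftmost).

00000000

state after step 1 := 10011100
step 2: 10110101
step 3: 11111111
step 4: 00000000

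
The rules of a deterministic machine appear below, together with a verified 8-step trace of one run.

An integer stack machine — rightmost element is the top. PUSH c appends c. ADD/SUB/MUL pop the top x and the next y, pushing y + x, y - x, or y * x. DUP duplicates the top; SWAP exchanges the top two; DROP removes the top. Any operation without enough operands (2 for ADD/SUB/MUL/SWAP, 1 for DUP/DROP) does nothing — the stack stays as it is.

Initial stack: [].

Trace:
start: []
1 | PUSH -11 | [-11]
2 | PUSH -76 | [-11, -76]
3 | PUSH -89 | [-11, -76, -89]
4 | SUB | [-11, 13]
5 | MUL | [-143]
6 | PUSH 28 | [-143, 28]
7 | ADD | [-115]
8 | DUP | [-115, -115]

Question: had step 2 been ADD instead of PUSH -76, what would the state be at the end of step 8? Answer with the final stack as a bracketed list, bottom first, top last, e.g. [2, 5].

(re-executing from step 2 with the substitution; state before step 2: [-11])
2 | ADD | [-11]
3 | PUSH -89 | [-11, -89]
4 | SUB | [78]
5 | MUL | [78]
6 | PUSH 28 | [78, 28]
7 | ADD | [106]
8 | DUP | [106, 106]

[106, 106]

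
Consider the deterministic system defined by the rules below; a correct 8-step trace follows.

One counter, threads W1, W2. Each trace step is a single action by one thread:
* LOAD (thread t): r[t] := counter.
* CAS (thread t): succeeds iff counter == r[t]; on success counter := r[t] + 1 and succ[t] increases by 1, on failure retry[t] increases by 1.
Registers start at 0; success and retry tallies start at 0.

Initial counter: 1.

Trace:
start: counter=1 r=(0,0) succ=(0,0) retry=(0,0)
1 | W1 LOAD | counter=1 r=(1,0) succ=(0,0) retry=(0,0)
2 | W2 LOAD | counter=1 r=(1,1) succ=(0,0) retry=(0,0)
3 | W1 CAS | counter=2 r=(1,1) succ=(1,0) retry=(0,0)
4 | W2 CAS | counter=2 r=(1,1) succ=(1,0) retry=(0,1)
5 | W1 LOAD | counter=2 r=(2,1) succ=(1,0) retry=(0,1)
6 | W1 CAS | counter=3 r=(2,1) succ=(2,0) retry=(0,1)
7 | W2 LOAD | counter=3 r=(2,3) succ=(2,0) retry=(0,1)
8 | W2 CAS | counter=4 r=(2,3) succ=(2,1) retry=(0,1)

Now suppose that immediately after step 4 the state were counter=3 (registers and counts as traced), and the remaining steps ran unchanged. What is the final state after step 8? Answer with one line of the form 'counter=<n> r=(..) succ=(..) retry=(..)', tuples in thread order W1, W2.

state after step 4 := counter=3 r=(1,1) succ=(1,0) retry=(0,1)
5 | W1 LOAD | counter=3 r=(3,1) succ=(1,0) retry=(0,1)
6 | W1 CAS | counter=4 r=(3,1) succ=(2,0) retry=(0,1)
7 | W2 LOAD | counter=4 r=(3,4) succ=(2,0) retry=(0,1)
8 | W2 CAS | counter=5 r=(3,4) succ=(2,1) retry=(0,1)

counter=5 r=(3,4) succ=(2,1) retry=(0,1)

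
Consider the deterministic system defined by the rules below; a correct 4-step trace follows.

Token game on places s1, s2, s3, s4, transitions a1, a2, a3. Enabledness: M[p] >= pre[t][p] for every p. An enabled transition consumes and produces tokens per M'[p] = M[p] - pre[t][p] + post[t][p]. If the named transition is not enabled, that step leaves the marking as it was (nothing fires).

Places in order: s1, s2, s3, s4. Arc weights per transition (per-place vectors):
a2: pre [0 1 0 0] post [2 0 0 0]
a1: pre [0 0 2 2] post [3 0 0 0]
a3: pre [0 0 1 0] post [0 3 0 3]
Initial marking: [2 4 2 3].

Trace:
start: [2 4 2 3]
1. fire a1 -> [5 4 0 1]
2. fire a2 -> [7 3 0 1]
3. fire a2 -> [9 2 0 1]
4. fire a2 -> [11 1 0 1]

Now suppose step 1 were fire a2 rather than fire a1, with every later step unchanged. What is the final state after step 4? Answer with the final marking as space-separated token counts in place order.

(re-executing from step 1 with the substitution; state before step 1: [2 4 2 3])
1. fire a2 -> [4 3 2 3]
2. fire a2 -> [6 2 2 3]
3. fire a2 -> [8 1 2 3]
4. fire a2 -> [10 0 2 3]

10 0 2 3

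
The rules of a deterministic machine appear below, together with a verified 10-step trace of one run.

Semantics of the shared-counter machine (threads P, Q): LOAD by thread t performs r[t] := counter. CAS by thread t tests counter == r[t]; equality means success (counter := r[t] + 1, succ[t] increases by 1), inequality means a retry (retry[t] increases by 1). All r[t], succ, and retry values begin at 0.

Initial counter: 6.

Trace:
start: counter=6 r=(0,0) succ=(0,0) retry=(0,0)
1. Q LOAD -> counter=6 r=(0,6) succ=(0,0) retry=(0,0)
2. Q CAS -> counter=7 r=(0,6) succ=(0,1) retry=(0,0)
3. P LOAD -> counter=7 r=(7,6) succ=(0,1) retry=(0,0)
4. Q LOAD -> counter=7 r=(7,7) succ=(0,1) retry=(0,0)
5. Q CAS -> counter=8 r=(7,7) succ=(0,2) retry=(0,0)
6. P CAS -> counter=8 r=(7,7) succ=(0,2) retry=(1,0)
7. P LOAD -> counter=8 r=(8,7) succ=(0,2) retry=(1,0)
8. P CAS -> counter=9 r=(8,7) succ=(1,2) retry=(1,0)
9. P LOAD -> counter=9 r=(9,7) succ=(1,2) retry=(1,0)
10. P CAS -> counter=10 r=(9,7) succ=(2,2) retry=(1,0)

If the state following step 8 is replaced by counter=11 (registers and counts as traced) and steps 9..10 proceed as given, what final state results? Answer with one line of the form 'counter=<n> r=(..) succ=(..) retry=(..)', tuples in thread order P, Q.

counter=12 r=(11,7) succ=(2,2) retry=(1,0)

state after step 8 := counter=11 r=(8,7) succ=(1,2) retry=(1,0)
9. P LOAD -> counter=11 r=(11,7) succ=(1,2) retry=(1,0)
10. P CAS -> counter=12 r=(11,7) succ=(2,2) retry=(1,0)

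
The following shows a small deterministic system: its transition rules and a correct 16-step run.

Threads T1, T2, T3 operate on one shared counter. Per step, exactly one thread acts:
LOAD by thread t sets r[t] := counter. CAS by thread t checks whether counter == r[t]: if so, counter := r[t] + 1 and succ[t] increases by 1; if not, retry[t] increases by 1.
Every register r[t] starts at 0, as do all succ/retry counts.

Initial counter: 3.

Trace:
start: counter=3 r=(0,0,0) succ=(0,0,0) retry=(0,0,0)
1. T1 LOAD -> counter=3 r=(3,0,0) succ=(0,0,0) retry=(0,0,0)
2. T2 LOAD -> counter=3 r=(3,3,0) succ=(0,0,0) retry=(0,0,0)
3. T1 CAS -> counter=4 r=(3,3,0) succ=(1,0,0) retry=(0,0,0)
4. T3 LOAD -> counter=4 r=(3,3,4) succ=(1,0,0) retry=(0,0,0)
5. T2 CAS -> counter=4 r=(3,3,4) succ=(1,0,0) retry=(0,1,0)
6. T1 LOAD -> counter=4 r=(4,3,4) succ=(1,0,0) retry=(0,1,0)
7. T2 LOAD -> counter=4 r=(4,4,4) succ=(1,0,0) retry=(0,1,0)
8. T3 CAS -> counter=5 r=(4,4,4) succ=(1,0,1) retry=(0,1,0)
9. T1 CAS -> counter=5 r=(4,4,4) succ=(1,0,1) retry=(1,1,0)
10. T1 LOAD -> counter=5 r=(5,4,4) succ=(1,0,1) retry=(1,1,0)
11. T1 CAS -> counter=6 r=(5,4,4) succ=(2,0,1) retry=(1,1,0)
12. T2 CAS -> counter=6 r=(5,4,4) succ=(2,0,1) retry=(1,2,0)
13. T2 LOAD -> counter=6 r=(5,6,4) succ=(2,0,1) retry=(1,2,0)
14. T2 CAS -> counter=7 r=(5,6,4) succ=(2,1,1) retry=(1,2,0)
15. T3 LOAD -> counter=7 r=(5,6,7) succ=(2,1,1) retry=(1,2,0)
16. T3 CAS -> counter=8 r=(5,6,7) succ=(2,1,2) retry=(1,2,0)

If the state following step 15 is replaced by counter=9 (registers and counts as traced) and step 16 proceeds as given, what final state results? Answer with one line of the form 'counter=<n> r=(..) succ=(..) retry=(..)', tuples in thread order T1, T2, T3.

counter=9 r=(5,6,7) succ=(2,1,1) retry=(1,2,1)

state after step 15 := counter=9 r=(5,6,7) succ=(2,1,1) retry=(1,2,0)
16. T3 CAS -> counter=9 r=(5,6,7) succ=(2,1,1) retry=(1,2,1)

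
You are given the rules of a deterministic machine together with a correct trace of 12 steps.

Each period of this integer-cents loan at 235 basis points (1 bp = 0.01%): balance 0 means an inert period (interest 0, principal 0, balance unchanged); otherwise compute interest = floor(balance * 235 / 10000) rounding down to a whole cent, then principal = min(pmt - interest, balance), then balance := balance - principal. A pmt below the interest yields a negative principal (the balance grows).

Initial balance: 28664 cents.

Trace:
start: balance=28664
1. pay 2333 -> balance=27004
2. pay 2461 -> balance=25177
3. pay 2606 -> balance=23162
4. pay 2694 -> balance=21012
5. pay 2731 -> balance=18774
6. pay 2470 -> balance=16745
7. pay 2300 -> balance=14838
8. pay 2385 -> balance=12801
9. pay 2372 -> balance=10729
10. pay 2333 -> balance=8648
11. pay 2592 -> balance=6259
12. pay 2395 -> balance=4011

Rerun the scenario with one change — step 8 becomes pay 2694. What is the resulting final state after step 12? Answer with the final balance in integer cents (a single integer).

(re-executing from step 8 with the substitution; state before step 8: balance=14838)
8. pay 2694 -> balance=12492
9. pay 2372 -> balance=10413
10. pay 2333 -> balance=8324
11. pay 2592 -> balance=5927
12. pay 2395 -> balance=3671

3671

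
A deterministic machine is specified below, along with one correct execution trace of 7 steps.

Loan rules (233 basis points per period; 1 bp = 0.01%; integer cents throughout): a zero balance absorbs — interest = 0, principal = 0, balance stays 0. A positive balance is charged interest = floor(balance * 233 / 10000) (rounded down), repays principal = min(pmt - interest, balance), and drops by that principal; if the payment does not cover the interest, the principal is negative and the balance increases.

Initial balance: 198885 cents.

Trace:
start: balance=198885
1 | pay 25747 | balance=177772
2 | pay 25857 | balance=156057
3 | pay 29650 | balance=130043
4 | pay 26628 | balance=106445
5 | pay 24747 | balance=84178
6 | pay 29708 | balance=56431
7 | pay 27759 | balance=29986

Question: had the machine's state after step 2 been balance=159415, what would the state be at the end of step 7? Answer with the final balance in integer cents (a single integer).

state after step 2 := balance=159415
3 | pay 29650 | balance=133479
4 | pay 26628 | balance=109961
5 | pay 24747 | balance=87776
6 | pay 29708 | balance=60113
7 | pay 27759 | balance=33754

33754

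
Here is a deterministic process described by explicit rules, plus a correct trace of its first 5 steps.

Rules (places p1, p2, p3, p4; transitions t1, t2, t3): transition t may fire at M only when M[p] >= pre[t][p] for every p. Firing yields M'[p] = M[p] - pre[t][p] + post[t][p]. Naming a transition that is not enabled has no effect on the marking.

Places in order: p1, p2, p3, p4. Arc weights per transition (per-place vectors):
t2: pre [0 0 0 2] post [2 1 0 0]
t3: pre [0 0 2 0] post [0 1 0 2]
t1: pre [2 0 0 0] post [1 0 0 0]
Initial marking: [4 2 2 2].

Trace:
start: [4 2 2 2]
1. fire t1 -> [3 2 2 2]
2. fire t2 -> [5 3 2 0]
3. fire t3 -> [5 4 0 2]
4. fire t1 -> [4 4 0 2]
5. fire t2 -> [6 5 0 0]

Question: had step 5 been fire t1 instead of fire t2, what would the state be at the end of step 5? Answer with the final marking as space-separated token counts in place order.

(re-executing from step 5 with the substitution; state before step 5: [4 4 0 2])
5. fire t1 -> [3 4 0 2]

3 4 0 2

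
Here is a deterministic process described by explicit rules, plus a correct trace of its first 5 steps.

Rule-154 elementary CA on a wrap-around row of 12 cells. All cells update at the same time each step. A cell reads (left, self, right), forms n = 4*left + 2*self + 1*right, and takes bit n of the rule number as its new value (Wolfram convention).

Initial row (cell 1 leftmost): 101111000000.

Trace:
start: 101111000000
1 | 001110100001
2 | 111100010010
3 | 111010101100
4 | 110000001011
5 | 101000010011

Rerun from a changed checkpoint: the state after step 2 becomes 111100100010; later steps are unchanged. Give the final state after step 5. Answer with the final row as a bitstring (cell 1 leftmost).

state after step 2 := 111100100010
3 | 111011010100
4 | 110010000011
5 | 101101000111

101101000111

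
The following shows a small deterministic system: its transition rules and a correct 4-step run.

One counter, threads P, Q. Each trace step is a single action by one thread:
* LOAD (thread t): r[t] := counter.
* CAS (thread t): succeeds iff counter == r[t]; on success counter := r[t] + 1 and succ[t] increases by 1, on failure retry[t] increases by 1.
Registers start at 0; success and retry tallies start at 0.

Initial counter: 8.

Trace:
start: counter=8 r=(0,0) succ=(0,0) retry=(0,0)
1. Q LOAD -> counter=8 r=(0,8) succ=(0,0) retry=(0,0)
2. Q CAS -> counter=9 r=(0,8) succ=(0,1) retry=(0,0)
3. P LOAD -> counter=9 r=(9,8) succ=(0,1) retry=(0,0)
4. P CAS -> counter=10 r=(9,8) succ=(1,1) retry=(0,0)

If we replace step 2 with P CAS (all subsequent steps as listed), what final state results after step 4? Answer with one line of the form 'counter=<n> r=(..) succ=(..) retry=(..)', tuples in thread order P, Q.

counter=9 r=(8,8) succ=(1,0) retry=(1,0)

(re-executing from step 2 with the substitution; state before step 2: counter=8 r=(0,8) succ=(0,0) retry=(0,0))
2. P CAS -> counter=8 r=(0,8) succ=(0,0) retry=(1,0)
3. P LOAD -> counter=8 r=(8,8) succ=(0,0) retry=(1,0)
4. P CAS -> counter=9 r=(8,8) succ=(1,0) retry=(1,0)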